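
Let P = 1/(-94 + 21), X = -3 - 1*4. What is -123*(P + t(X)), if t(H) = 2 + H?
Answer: 45018/73 ≈ 616.68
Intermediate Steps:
X = -7 (X = -3 - 4 = -7)
P = -1/73 (P = 1/(-73) = -1/73 ≈ -0.013699)
-123*(P + t(X)) = -123*(-1/73 + (2 - 7)) = -123*(-1/73 - 5) = -123*(-366/73) = 45018/73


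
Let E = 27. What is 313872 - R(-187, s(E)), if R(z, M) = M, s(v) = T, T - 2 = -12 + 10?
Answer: 313872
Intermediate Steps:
T = 0 (T = 2 + (-12 + 10) = 2 - 2 = 0)
s(v) = 0
313872 - R(-187, s(E)) = 313872 - 1*0 = 313872 + 0 = 313872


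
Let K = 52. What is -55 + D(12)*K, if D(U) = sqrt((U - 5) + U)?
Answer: -55 + 52*sqrt(19) ≈ 171.66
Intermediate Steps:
D(U) = sqrt(-5 + 2*U) (D(U) = sqrt((-5 + U) + U) = sqrt(-5 + 2*U))
-55 + D(12)*K = -55 + sqrt(-5 + 2*12)*52 = -55 + sqrt(-5 + 24)*52 = -55 + sqrt(19)*52 = -55 + 52*sqrt(19)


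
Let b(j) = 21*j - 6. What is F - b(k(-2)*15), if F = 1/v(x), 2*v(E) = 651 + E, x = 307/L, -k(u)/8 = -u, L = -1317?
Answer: 2162363697/428530 ≈ 5046.0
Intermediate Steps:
k(u) = 8*u (k(u) = -(-8)*u = 8*u)
x = -307/1317 (x = 307/(-1317) = 307*(-1/1317) = -307/1317 ≈ -0.23311)
v(E) = 651/2 + E/2 (v(E) = (651 + E)/2 = 651/2 + E/2)
b(j) = -6 + 21*j
F = 1317/428530 (F = 1/(651/2 + (½)*(-307/1317)) = 1/(651/2 - 307/2634) = 1/(428530/1317) = 1317/428530 ≈ 0.0030733)
F - b(k(-2)*15) = 1317/428530 - (-6 + 21*((8*(-2))*15)) = 1317/428530 - (-6 + 21*(-16*15)) = 1317/428530 - (-6 + 21*(-240)) = 1317/428530 - (-6 - 5040) = 1317/428530 - 1*(-5046) = 1317/428530 + 5046 = 2162363697/428530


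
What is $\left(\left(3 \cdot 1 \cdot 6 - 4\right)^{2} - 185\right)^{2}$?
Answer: $121$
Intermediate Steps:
$\left(\left(3 \cdot 1 \cdot 6 - 4\right)^{2} - 185\right)^{2} = \left(\left(3 \cdot 6 - 4\right)^{2} - 185\right)^{2} = \left(\left(18 - 4\right)^{2} - 185\right)^{2} = \left(14^{2} - 185\right)^{2} = \left(196 - 185\right)^{2} = 11^{2} = 121$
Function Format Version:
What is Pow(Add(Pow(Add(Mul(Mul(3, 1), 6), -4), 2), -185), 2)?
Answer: 121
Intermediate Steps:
Pow(Add(Pow(Add(Mul(Mul(3, 1), 6), -4), 2), -185), 2) = Pow(Add(Pow(Add(Mul(3, 6), -4), 2), -185), 2) = Pow(Add(Pow(Add(18, -4), 2), -185), 2) = Pow(Add(Pow(14, 2), -185), 2) = Pow(Add(196, -185), 2) = Pow(11, 2) = 121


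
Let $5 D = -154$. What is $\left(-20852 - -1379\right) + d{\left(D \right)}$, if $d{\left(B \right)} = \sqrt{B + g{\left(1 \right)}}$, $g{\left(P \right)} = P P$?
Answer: $-19473 + \frac{i \sqrt{745}}{5} \approx -19473.0 + 5.4589 i$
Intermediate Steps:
$D = - \frac{154}{5}$ ($D = \frac{1}{5} \left(-154\right) = - \frac{154}{5} \approx -30.8$)
$g{\left(P \right)} = P^{2}$
$d{\left(B \right)} = \sqrt{1 + B}$ ($d{\left(B \right)} = \sqrt{B + 1^{2}} = \sqrt{B + 1} = \sqrt{1 + B}$)
$\left(-20852 - -1379\right) + d{\left(D \right)} = \left(-20852 - -1379\right) + \sqrt{1 - \frac{154}{5}} = \left(-20852 + 1379\right) + \sqrt{- \frac{149}{5}} = -19473 + \frac{i \sqrt{745}}{5}$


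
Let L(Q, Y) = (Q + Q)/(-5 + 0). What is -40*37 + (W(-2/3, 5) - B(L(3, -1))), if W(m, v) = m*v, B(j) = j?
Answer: -22232/15 ≈ -1482.1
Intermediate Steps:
L(Q, Y) = -2*Q/5 (L(Q, Y) = (2*Q)/(-5) = (2*Q)*(-⅕) = -2*Q/5)
-40*37 + (W(-2/3, 5) - B(L(3, -1))) = -40*37 + (-2/3*5 - (-2)*3/5) = -1480 + (-2*⅓*5 - 1*(-6/5)) = -1480 + (-⅔*5 + 6/5) = -1480 + (-10/3 + 6/5) = -1480 - 32/15 = -22232/15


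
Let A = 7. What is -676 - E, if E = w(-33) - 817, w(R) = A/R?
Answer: 4660/33 ≈ 141.21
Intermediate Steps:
w(R) = 7/R
E = -26968/33 (E = 7/(-33) - 817 = 7*(-1/33) - 817 = -7/33 - 817 = -26968/33 ≈ -817.21)
-676 - E = -676 - 1*(-26968/33) = -676 + 26968/33 = 4660/33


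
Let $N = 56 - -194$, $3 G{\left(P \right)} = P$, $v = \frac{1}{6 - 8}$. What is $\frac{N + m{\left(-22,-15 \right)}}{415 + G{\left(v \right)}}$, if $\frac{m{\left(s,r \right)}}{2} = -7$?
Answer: $\frac{1416}{2489} \approx 0.5689$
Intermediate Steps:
$m{\left(s,r \right)} = -14$ ($m{\left(s,r \right)} = 2 \left(-7\right) = -14$)
$v = - \frac{1}{2}$ ($v = \frac{1}{-2} = - \frac{1}{2} \approx -0.5$)
$G{\left(P \right)} = \frac{P}{3}$
$N = 250$ ($N = 56 + 194 = 250$)
$\frac{N + m{\left(-22,-15 \right)}}{415 + G{\left(v \right)}} = \frac{250 - 14}{415 + \frac{1}{3} \left(- \frac{1}{2}\right)} = \frac{236}{415 - \frac{1}{6}} = \frac{236}{\frac{2489}{6}} = 236 \cdot \frac{6}{2489} = \frac{1416}{2489}$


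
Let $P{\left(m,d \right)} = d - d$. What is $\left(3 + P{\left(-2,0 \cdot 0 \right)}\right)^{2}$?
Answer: $9$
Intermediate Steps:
$P{\left(m,d \right)} = 0$
$\left(3 + P{\left(-2,0 \cdot 0 \right)}\right)^{2} = \left(3 + 0\right)^{2} = 3^{2} = 9$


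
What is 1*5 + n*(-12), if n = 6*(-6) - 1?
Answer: 449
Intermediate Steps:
n = -37 (n = -36 - 1 = -37)
1*5 + n*(-12) = 1*5 - 37*(-12) = 5 + 444 = 449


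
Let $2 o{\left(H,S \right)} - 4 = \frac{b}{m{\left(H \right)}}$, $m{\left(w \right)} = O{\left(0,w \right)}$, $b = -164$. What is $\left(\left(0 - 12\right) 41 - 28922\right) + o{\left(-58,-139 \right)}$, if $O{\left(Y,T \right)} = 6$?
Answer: $- \frac{88277}{3} \approx -29426.0$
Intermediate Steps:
$m{\left(w \right)} = 6$
$o{\left(H,S \right)} = - \frac{35}{3}$ ($o{\left(H,S \right)} = 2 + \frac{\left(-164\right) \frac{1}{6}}{2} = 2 + \frac{1}{2} \left(- \frac{82}{3}\right) = 2 - \frac{41}{3} = - \frac{35}{3}$)
$\left(\left(0 - 12\right) 41 - 28922\right) + o{\left(-58,-139 \right)} = \left(\left(0 - 12\right) 41 - 28922\right) - \frac{35}{3} = \left(\left(-12\right) 41 - 28922\right) - \frac{35}{3} = \left(-492 - 28922\right) - \frac{35}{3} = -29414 - \frac{35}{3} = - \frac{88277}{3}$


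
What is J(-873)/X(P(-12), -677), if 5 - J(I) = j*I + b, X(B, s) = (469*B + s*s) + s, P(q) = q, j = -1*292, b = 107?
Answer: -127509/226012 ≈ -0.56417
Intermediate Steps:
j = -292
X(B, s) = s + s² + 469*B (X(B, s) = (469*B + s²) + s = (s² + 469*B) + s = s + s² + 469*B)
J(I) = -102 + 292*I (J(I) = 5 - (-292*I + 107) = 5 - (107 - 292*I) = 5 + (-107 + 292*I) = -102 + 292*I)
J(-873)/X(P(-12), -677) = (-102 + 292*(-873))/(-677 + (-677)² + 469*(-12)) = (-102 - 254916)/(-677 + 458329 - 5628) = -255018/452024 = -255018*1/452024 = -127509/226012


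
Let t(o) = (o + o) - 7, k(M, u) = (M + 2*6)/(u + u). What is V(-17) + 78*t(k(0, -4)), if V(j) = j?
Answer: -797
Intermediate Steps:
k(M, u) = (12 + M)/(2*u) (k(M, u) = (M + 12)/((2*u)) = (12 + M)*(1/(2*u)) = (12 + M)/(2*u))
t(o) = -7 + 2*o (t(o) = 2*o - 7 = -7 + 2*o)
V(-17) + 78*t(k(0, -4)) = -17 + 78*(-7 + 2*((½)*(12 + 0)/(-4))) = -17 + 78*(-7 + 2*((½)*(-¼)*12)) = -17 + 78*(-7 + 2*(-3/2)) = -17 + 78*(-7 - 3) = -17 + 78*(-10) = -17 - 780 = -797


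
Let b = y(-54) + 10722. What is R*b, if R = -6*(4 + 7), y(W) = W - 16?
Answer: -703032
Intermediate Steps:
y(W) = -16 + W
R = -66 (R = -6*11 = -66)
b = 10652 (b = (-16 - 54) + 10722 = -70 + 10722 = 10652)
R*b = -66*10652 = -703032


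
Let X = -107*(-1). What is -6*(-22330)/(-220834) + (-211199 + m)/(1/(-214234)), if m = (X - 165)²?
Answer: 4916352632686640/110417 ≈ 4.4525e+10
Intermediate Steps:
X = 107
m = 3364 (m = (107 - 165)² = (-58)² = 3364)
-6*(-22330)/(-220834) + (-211199 + m)/(1/(-214234)) = -6*(-22330)/(-220834) + (-211199 + 3364)/(1/(-214234)) = 133980*(-1/220834) - 207835/(-1/214234) = -66990/110417 - 207835*(-214234) = -66990/110417 + 44525323390 = 4916352632686640/110417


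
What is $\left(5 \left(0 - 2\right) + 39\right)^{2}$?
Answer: $841$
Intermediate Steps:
$\left(5 \left(0 - 2\right) + 39\right)^{2} = \left(5 \left(-2\right) + 39\right)^{2} = \left(-10 + 39\right)^{2} = 29^{2} = 841$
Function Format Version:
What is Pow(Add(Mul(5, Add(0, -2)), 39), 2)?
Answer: 841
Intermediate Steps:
Pow(Add(Mul(5, Add(0, -2)), 39), 2) = Pow(Add(Mul(5, -2), 39), 2) = Pow(Add(-10, 39), 2) = Pow(29, 2) = 841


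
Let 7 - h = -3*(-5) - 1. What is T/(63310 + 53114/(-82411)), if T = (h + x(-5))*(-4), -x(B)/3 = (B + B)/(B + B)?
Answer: 412055/652173412 ≈ 0.00063182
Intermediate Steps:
x(B) = -3 (x(B) = -3*(B + B)/(B + B) = -3*2*B/(2*B) = -3*2*B*1/(2*B) = -3*1 = -3)
h = -7 (h = 7 - (-3*(-5) - 1) = 7 - (15 - 1) = 7 - 1*14 = 7 - 14 = -7)
T = 40 (T = (-7 - 3)*(-4) = -10*(-4) = 40)
T/(63310 + 53114/(-82411)) = 40/(63310 + 53114/(-82411)) = 40/(63310 + 53114*(-1/82411)) = 40/(63310 - 53114/82411) = 40/(5217387296/82411) = 40*(82411/5217387296) = 412055/652173412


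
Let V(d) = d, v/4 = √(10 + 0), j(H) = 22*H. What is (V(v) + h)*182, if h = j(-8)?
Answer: -32032 + 728*√10 ≈ -29730.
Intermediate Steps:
v = 4*√10 (v = 4*√(10 + 0) = 4*√10 ≈ 12.649)
h = -176 (h = 22*(-8) = -176)
(V(v) + h)*182 = (4*√10 - 176)*182 = (-176 + 4*√10)*182 = -32032 + 728*√10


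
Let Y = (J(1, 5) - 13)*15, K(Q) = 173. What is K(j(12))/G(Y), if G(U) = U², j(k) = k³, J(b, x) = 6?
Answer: 173/11025 ≈ 0.015692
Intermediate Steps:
Y = -105 (Y = (6 - 13)*15 = -7*15 = -105)
K(j(12))/G(Y) = 173/((-105)²) = 173/11025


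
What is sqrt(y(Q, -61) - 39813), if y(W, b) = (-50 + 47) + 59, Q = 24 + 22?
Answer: I*sqrt(39757) ≈ 199.39*I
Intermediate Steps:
Q = 46
y(W, b) = 56 (y(W, b) = -3 + 59 = 56)
sqrt(y(Q, -61) - 39813) = sqrt(56 - 39813) = sqrt(-39757) = I*sqrt(39757)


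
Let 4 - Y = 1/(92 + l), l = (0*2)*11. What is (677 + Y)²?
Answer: 3925147801/8464 ≈ 4.6375e+5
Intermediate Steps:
l = 0 (l = 0*11 = 0)
Y = 367/92 (Y = 4 - 1/(92 + 0) = 4 - 1/92 = 367/92 ≈ 3.9891)
(677 + Y)² = (677 + 367/92)² = (62651/92)² = 3925147801/8464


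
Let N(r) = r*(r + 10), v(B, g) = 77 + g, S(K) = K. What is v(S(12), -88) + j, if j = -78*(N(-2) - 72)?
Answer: 6853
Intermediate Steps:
N(r) = r*(10 + r)
j = 6864 (j = -78*(-2*(10 - 2) - 72) = -78*(-2*8 - 72) = -78*(-16 - 72) = -78*(-88) = 6864)
v(S(12), -88) + j = (77 - 88) + 6864 = -11 + 6864 = 6853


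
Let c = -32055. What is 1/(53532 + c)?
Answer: 1/21477 ≈ 4.6561e-5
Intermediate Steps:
1/(53532 + c) = 1/(53532 - 32055) = 1/21477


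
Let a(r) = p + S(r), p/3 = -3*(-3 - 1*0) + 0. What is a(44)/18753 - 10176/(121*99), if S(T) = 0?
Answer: -21167455/24960243 ≈ -0.84805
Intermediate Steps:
p = 27 (p = 3*(-3*(-3 - 1*0) + 0) = 3*(-3*(-3 + 0) + 0) = 3*(-3*(-3) + 0) = 3*(9 + 0) = 3*9 = 27)
a(r) = 27 (a(r) = 27 + 0 = 27)
a(44)/18753 - 10176/(121*99) = 27/18753 - 10176/(121*99) = 27*(1/18753) - 10176/11979 = 9/6251 - 10176*1/11979 = 9/6251 - 3392/3993 = -21167455/24960243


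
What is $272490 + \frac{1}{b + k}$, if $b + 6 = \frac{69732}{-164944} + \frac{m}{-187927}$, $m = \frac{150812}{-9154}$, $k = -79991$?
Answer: $\frac{59474368055166111013882}{218262571315991343} \approx 2.7249 \cdot 10^{5}$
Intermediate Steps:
$m = - \frac{75406}{4577}$ ($m = 150812 \left(- \frac{1}{9154}\right) = - \frac{75406}{4577} \approx -16.475$)
$b = - \frac{17523431313035}{2728370040188}$ ($b = -6 + \left(\frac{69732}{-164944} - \frac{75406}{4577 \left(-187927\right)}\right) = -6 + \left(69732 \left(- \frac{1}{164944}\right) - - \frac{75406}{860141879}\right) = -6 + \left(- \frac{1341}{3172} + \frac{75406}{860141879}\right) = -6 - \frac{1153211071907}{2728370040188} = - \frac{17523431313035}{2728370040188} \approx -6.4227$)
$272490 + \frac{1}{b + k} = 272490 + \frac{1}{- \frac{17523431313035}{2728370040188} - 79991} = 272490 + \frac{1}{- \frac{218262571315991343}{2728370040188}} = 272490 - \frac{2728370040188}{218262571315991343} = \frac{59474368055166111013882}{218262571315991343}$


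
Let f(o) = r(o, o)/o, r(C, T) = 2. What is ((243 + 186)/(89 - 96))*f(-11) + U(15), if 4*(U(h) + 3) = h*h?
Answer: 1803/28 ≈ 64.393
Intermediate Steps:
U(h) = -3 + h**2/4 (U(h) = -3 + (h*h)/4 = -3 + h**2/4)
f(o) = 2/o
((243 + 186)/(89 - 96))*f(-11) + U(15) = ((243 + 186)/(89 - 96))*(2/(-11)) + (-3 + (1/4)*15**2) = (429/(-7))*(2*(-1/11)) + (-3 + (1/4)*225) = (429*(-1/7))*(-2/11) + (-3 + 225/4) = -429/7*(-2/11) + 213/4 = 78/7 + 213/4 = 1803/28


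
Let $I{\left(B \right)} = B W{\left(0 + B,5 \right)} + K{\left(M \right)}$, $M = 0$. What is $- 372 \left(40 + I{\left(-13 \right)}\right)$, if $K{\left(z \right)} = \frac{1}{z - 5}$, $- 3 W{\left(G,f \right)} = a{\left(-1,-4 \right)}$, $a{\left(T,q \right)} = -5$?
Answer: $- \frac{33728}{5} \approx -6745.6$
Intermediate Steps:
$W{\left(G,f \right)} = \frac{5}{3}$ ($W{\left(G,f \right)} = \left(- \frac{1}{3}\right) \left(-5\right) = \frac{5}{3}$)
$K{\left(z \right)} = \frac{1}{-5 + z}$
$I{\left(B \right)} = - \frac{1}{5} + \frac{5 B}{3}$ ($I{\left(B \right)} = B \frac{5}{3} + \frac{1}{-5 + 0} = \frac{5 B}{3} + \frac{1}{-5} = \frac{5 B}{3} - \frac{1}{5} = - \frac{1}{5} + \frac{5 B}{3}$)
$- 372 \left(40 + I{\left(-13 \right)}\right) = - 372 \left(40 + \left(- \frac{1}{5} + \frac{5}{3} \left(-13\right)\right)\right) = - 372 \left(40 - \frac{328}{15}\right) = \left(-372\right) \frac{272}{15} = - \frac{33728}{5}$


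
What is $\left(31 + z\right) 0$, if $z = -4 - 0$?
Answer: $0$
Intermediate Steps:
$z = -4$ ($z = -4 + 0 = -4$)
$\left(31 + z\right) 0 = \left(31 - 4\right) 0 = 27 \cdot 0 = 0$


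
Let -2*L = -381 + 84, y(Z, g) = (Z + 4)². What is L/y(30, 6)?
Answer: 297/2312 ≈ 0.12846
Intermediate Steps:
y(Z, g) = (4 + Z)²
L = 297/2 (L = -(-381 + 84)/2 = -½*(-297) = 297/2 ≈ 148.50)
L/y(30, 6) = 297/(2*((4 + 30)²)) = 297/(2*(34²)) = (297/2)/1156 = (297/2)*(1/1156) = 297/2312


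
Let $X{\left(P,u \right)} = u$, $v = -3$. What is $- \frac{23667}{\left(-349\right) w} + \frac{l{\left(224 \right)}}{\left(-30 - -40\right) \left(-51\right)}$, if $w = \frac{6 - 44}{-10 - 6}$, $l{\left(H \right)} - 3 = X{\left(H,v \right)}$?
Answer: $\frac{189336}{6631} \approx 28.553$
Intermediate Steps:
$l{\left(H \right)} = 0$ ($l{\left(H \right)} = 3 - 3 = 0$)
$w = \frac{19}{8}$ ($w = - \frac{38}{-16} = \left(-38\right) \left(- \frac{1}{16}\right) = \frac{19}{8} \approx 2.375$)
$- \frac{23667}{\left(-349\right) w} + \frac{l{\left(224 \right)}}{\left(-30 - -40\right) \left(-51\right)} = - \frac{23667}{\left(-349\right) \frac{19}{8}} + \frac{0}{\left(-30 - -40\right) \left(-51\right)} = - \frac{23667}{- \frac{6631}{8}} + \frac{0}{\left(-30 + 40\right) \left(-51\right)} = \left(-23667\right) \left(- \frac{8}{6631}\right) + \frac{0}{10 \left(-51\right)} = \frac{189336}{6631} + \frac{0}{-510} = \frac{189336}{6631} + 0 \left(- \frac{1}{510}\right) = \frac{189336}{6631} + 0 = \frac{189336}{6631}$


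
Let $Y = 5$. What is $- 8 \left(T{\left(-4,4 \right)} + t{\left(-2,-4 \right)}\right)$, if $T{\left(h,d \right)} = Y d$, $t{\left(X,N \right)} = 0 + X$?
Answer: $-144$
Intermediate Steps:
$t{\left(X,N \right)} = X$
$T{\left(h,d \right)} = 5 d$
$- 8 \left(T{\left(-4,4 \right)} + t{\left(-2,-4 \right)}\right) = - 8 \left(5 \cdot 4 - 2\right) = - 8 \left(20 - 2\right) = \left(-8\right) 18 = -144$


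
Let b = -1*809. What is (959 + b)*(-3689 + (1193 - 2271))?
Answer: -715050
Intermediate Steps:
b = -809
(959 + b)*(-3689 + (1193 - 2271)) = (959 - 809)*(-3689 + (1193 - 2271)) = 150*(-3689 - 1078) = 150*(-4767) = -715050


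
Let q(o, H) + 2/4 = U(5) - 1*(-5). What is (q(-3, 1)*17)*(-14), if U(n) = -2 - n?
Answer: 595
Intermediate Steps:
q(o, H) = -5/2 (q(o, H) = -1/2 + ((-2 - 1*5) - 1*(-5)) = -1/2 + ((-2 - 5) + 5) = -1/2 + (-7 + 5) = -1/2 - 2 = -5/2)
(q(-3, 1)*17)*(-14) = -5/2*17*(-14) = -85/2*(-14) = 595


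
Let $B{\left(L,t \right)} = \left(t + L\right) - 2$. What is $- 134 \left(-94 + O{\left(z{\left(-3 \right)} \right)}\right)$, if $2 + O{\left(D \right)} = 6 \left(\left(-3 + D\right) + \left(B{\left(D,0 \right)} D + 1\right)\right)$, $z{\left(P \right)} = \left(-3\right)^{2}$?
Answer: $-43416$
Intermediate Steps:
$z{\left(P \right)} = 9$
$B{\left(L,t \right)} = -2 + L + t$ ($B{\left(L,t \right)} = \left(L + t\right) - 2 = -2 + L + t$)
$O{\left(D \right)} = -14 + 6 D + 6 D \left(-2 + D\right)$ ($O{\left(D \right)} = -2 + 6 \left(\left(-3 + D\right) + \left(\left(-2 + D + 0\right) D + 1\right)\right) = -2 + 6 \left(\left(-3 + D\right) + \left(\left(-2 + D\right) D + 1\right)\right) = -2 + 6 \left(\left(-3 + D\right) + \left(D \left(-2 + D\right) + 1\right)\right) = -2 + 6 \left(\left(-3 + D\right) + \left(1 + D \left(-2 + D\right)\right)\right) = -2 + 6 \left(-2 + D + D \left(-2 + D\right)\right) = -2 + \left(-12 + 6 D + 6 D \left(-2 + D\right)\right) = -14 + 6 D + 6 D \left(-2 + D\right)$)
$- 134 \left(-94 + O{\left(z{\left(-3 \right)} \right)}\right) = - 134 \left(-94 - \left(68 - 486\right)\right) = - 134 \left(-94 - -418\right) = - 134 \left(-94 + 418\right) = \left(-134\right) 324 = -43416$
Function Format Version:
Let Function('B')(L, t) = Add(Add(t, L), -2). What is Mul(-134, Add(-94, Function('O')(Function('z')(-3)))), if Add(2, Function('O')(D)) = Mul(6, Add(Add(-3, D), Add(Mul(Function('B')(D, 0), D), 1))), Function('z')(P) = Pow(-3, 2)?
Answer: -43416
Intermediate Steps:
Function('z')(P) = 9
Function('B')(L, t) = Add(-2, L, t) (Function('B')(L, t) = Add(Add(L, t), -2) = Add(-2, L, t))
Function('O')(D) = Add(-14, Mul(6, D), Mul(6, D, Add(-2, D))) (Function('O')(D) = Add(-2, Mul(6, Add(Add(-3, D), Add(Mul(Add(-2, D, 0), D), 1)))) = Add(-2, Mul(6, Add(Add(-3, D), Add(Mul(Add(-2, D), D), 1)))) = Add(-2, Mul(6, Add(Add(-3, D), Add(Mul(D, Add(-2, D)), 1)))) = Add(-2, Mul(6, Add(Add(-3, D), Add(1, Mul(D, Add(-2, D)))))) = Add(-2, Mul(6, Add(-2, D, Mul(D, Add(-2, D))))) = Add(-2, Add(-12, Mul(6, D), Mul(6, D, Add(-2, D)))) = Add(-14, Mul(6, D), Mul(6, D, Add(-2, D))))
Mul(-134, Add(-94, Function('O')(Function('z')(-3)))) = Mul(-134, Add(-94, Add(-14, Mul(-6, 9), Mul(6, Pow(9, 2))))) = Mul(-134, Add(-94, Add(-14, -54, Mul(6, 81)))) = Mul(-134, Add(-94, Add(-14, -54, 486))) = Mul(-134, Add(-94, 418)) = Mul(-134, 324) = -43416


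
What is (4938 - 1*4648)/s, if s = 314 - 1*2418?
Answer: -145/1052 ≈ -0.13783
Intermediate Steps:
s = -2104 (s = 314 - 2418 = -2104)
(4938 - 1*4648)/s = (4938 - 1*4648)/(-2104) = (4938 - 4648)*(-1/2104) = 290*(-1/2104) = -145/1052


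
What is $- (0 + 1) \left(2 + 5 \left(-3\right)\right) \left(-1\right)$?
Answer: $-13$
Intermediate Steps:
$- (0 + 1) \left(2 + 5 \left(-3\right)\right) \left(-1\right) = \left(-1\right) 1 \left(2 - 15\right) \left(-1\right) = \left(-1\right) \left(-13\right) \left(-1\right) = 13 \left(-1\right) = -13$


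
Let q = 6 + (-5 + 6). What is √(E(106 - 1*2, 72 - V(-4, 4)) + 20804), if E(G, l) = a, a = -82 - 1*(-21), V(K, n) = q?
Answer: √20743 ≈ 144.02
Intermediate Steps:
q = 7 (q = 6 + 1 = 7)
V(K, n) = 7
a = -61 (a = -82 + 21 = -61)
E(G, l) = -61
√(E(106 - 1*2, 72 - V(-4, 4)) + 20804) = √(-61 + 20804) = √20743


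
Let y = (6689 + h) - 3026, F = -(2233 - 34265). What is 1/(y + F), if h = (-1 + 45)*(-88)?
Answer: 1/31823 ≈ 3.1424e-5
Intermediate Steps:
h = -3872 (h = 44*(-88) = -3872)
F = 32032 (F = -1*(-32032) = 32032)
y = -209 (y = (6689 - 3872) - 3026 = 2817 - 3026 = -209)
1/(y + F) = 1/(-209 + 32032) = 1/31823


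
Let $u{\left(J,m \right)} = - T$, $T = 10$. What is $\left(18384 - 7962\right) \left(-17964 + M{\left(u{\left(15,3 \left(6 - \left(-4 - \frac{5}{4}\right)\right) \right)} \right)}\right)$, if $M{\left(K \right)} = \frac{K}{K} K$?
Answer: $-187325028$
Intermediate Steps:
$u{\left(J,m \right)} = -10$ ($u{\left(J,m \right)} = \left(-1\right) 10 = -10$)
$M{\left(K \right)} = K$ ($M{\left(K \right)} = 1 K = K$)
$\left(18384 - 7962\right) \left(-17964 + M{\left(u{\left(15,3 \left(6 - \left(-4 - \frac{5}{4}\right)\right) \right)} \right)}\right) = \left(18384 - 7962\right) \left(-17964 - 10\right) = 10422 \left(-17974\right) = -187325028$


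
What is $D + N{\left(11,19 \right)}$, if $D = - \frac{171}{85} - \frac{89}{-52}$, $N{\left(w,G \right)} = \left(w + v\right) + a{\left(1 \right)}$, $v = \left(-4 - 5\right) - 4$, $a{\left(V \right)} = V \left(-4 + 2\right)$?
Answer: $- \frac{19007}{4420} \approx -4.3002$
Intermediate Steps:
$a{\left(V \right)} = - 2 V$ ($a{\left(V \right)} = V \left(-2\right) = - 2 V$)
$v = -13$ ($v = -9 - 4 = -13$)
$N{\left(w,G \right)} = -15 + w$ ($N{\left(w,G \right)} = \left(w - 13\right) - 2 = \left(-13 + w\right) - 2 = -15 + w$)
$D = - \frac{1327}{4420}$ ($D = \left(-171\right) \frac{1}{85} - - \frac{89}{52} = - \frac{171}{85} + \frac{89}{52} = - \frac{1327}{4420} \approx -0.30023$)
$D + N{\left(11,19 \right)} = - \frac{1327}{4420} + \left(-15 + 11\right) = - \frac{1327}{4420} - 4 = - \frac{19007}{4420}$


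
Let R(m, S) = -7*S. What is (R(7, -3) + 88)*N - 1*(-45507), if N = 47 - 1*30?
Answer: 47360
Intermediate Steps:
N = 17 (N = 47 - 30 = 17)
(R(7, -3) + 88)*N - 1*(-45507) = (-7*(-3) + 88)*17 - 1*(-45507) = (21 + 88)*17 + 45507 = 109*17 + 45507 = 1853 + 45507 = 47360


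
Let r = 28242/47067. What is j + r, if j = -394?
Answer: -6172052/15689 ≈ -393.40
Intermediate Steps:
r = 9414/15689 (r = 28242*(1/47067) = 9414/15689 ≈ 0.60004)
j + r = -394 + 9414/15689 = -6172052/15689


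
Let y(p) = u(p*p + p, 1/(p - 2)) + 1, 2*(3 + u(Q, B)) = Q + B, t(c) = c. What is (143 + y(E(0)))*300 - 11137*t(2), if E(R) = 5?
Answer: 24576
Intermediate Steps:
u(Q, B) = -3 + B/2 + Q/2 (u(Q, B) = -3 + (Q + B)/2 = -3 + (B + Q)/2 = -3 + (B/2 + Q/2) = -3 + B/2 + Q/2)
y(p) = -2 + p/2 + p²/2 + 1/(2*(-2 + p)) (y(p) = (-3 + 1/(2*(p - 2)) + (p*p + p)/2) + 1 = (-3 + 1/(2*(-2 + p)) + (p² + p)/2) + 1 = (-3 + 1/(2*(-2 + p)) + (p + p²)/2) + 1 = (-3 + 1/(2*(-2 + p)) + (p/2 + p²/2)) + 1 = (-3 + p/2 + p²/2 + 1/(2*(-2 + p))) + 1 = -2 + p/2 + p²/2 + 1/(2*(-2 + p)))
(143 + y(E(0)))*300 - 11137*t(2) = (143 + (1 + (-4 + 5*(1 + 5))*(-2 + 5))/(2*(-2 + 5)))*300 - 11137*2 = (143 + (½)*(1 + (-4 + 5*6)*3)/3)*300 - 1*22274 = (143 + (½)*(⅓)*(1 + (-4 + 30)*3))*300 - 22274 = (143 + (½)*(⅓)*(1 + 26*3))*300 - 22274 = (143 + (½)*(⅓)*(1 + 78))*300 - 22274 = (143 + (½)*(⅓)*79)*300 - 22274 = (143 + 79/6)*300 - 22274 = (937/6)*300 - 22274 = 46850 - 22274 = 24576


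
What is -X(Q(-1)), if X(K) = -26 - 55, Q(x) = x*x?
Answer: 81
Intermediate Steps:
Q(x) = x²
X(K) = -81
-X(Q(-1)) = -1*(-81) = 81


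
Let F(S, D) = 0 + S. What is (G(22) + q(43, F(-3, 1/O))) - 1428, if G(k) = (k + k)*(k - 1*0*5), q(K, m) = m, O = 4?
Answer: -463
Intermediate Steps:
F(S, D) = S
G(k) = 2*k² (G(k) = (2*k)*(k + 0*5) = (2*k)*(k + 0) = (2*k)*k = 2*k²)
(G(22) + q(43, F(-3, 1/O))) - 1428 = (2*22² - 3) - 1428 = (2*484 - 3) - 1428 = (968 - 3) - 1428 = 965 - 1428 = -463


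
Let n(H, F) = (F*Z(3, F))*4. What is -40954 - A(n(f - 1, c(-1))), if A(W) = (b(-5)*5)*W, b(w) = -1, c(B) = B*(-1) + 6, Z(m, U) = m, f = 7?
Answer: -40534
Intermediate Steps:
c(B) = 6 - B (c(B) = -B + 6 = 6 - B)
n(H, F) = 12*F (n(H, F) = (F*3)*4 = (3*F)*4 = 12*F)
A(W) = -5*W (A(W) = (-1*5)*W = -5*W)
-40954 - A(n(f - 1, c(-1))) = -40954 - (-5)*12*(6 - 1*(-1)) = -40954 - (-5)*12*(6 + 1) = -40954 - (-5)*12*7 = -40954 - (-5)*84 = -40954 - 1*(-420) = -40954 + 420 = -40534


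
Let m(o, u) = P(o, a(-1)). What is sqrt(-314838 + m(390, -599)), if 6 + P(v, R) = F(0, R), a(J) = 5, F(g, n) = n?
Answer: I*sqrt(314839) ≈ 561.11*I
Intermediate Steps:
P(v, R) = -6 + R
m(o, u) = -1 (m(o, u) = -6 + 5 = -1)
sqrt(-314838 + m(390, -599)) = sqrt(-314838 - 1) = sqrt(-314839) = I*sqrt(314839)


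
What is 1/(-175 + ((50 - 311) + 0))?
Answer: -1/436 ≈ -0.0022936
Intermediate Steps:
1/(-175 + ((50 - 311) + 0)) = 1/(-175 + (-261 + 0)) = 1/(-175 - 261) = 1/(-436) = -1/436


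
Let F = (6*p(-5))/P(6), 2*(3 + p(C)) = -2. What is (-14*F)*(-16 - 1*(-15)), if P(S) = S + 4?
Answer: -168/5 ≈ -33.600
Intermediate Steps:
p(C) = -4 (p(C) = -3 + (½)*(-2) = -3 - 1 = -4)
P(S) = 4 + S
F = -12/5 (F = (6*(-4))/(4 + 6) = -24/10 = (⅒)*(-24) = -12/5 ≈ -2.4000)
(-14*F)*(-16 - 1*(-15)) = (-14*(-12/5))*(-16 - 1*(-15)) = 168*(-16 + 15)/5 = (168/5)*(-1) = -168/5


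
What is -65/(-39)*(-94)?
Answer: -470/3 ≈ -156.67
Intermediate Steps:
-65/(-39)*(-94) = -65*(-1/39)*(-94) = (5/3)*(-94) = -470/3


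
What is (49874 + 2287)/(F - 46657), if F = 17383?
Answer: -17387/9758 ≈ -1.7818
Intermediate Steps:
(49874 + 2287)/(F - 46657) = (49874 + 2287)/(17383 - 46657) = 52161/(-29274) = 52161*(-1/29274) = -17387/9758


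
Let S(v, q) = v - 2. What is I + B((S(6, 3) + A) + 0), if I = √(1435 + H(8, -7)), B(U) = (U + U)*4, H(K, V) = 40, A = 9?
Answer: 104 + 5*√59 ≈ 142.41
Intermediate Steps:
S(v, q) = -2 + v
B(U) = 8*U (B(U) = (2*U)*4 = 8*U)
I = 5*√59 (I = √(1435 + 40) = √1475 = 5*√59 ≈ 38.406)
I + B((S(6, 3) + A) + 0) = 5*√59 + 8*(((-2 + 6) + 9) + 0) = 5*√59 + 8*((4 + 9) + 0) = 5*√59 + 8*(13 + 0) = 5*√59 + 8*13 = 5*√59 + 104 = 104 + 5*√59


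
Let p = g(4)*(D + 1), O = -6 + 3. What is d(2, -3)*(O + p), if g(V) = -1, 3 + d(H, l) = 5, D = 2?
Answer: -12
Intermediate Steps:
d(H, l) = 2 (d(H, l) = -3 + 5 = 2)
O = -3
p = -3 (p = -(2 + 1) = -1*3 = -3)
d(2, -3)*(O + p) = 2*(-3 - 3) = 2*(-6) = -12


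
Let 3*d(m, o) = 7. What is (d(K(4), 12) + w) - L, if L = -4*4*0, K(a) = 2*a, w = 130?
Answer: 397/3 ≈ 132.33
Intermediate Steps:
d(m, o) = 7/3 (d(m, o) = (⅓)*7 = 7/3)
L = 0 (L = -16*0 = 0)
(d(K(4), 12) + w) - L = (7/3 + 130) - 1*0 = 397/3 + 0 = 397/3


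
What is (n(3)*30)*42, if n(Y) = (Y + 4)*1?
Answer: 8820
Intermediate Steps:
n(Y) = 4 + Y (n(Y) = (4 + Y)*1 = 4 + Y)
(n(3)*30)*42 = ((4 + 3)*30)*42 = (7*30)*42 = 210*42 = 8820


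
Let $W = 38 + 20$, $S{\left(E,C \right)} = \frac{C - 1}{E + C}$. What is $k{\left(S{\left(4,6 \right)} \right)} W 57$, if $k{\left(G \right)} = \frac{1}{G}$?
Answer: $6612$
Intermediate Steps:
$S{\left(E,C \right)} = \frac{-1 + C}{C + E}$
$W = 58$
$k{\left(S{\left(4,6 \right)} \right)} W 57 = \frac{1}{\frac{1}{6 + 4} \left(-1 + 6\right)} 58 \cdot 57 = \frac{1}{\frac{1}{10} \cdot 5} \cdot 58 \cdot 57 = \frac{1}{\frac{1}{2}} \cdot 58 \cdot 57 = 2 \cdot 58 \cdot 57 = 116 \cdot 57 = 6612$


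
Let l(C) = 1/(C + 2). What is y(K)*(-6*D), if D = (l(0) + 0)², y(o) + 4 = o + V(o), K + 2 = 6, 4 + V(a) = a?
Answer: 0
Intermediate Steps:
V(a) = -4 + a
K = 4 (K = -2 + 6 = 4)
l(C) = 1/(2 + C)
y(o) = -8 + 2*o (y(o) = -4 + (o + (-4 + o)) = -4 + (-4 + 2*o) = -8 + 2*o)
D = ¼ (D = (1/(2 + 0) + 0)² = (1/2 + 0)² = (½ + 0)² = (½)² = ¼ ≈ 0.25000)
y(K)*(-6*D) = (-8 + 2*4)*(-6*¼) = (-8 + 8)*(-3/2) = 0*(-3/2) = 0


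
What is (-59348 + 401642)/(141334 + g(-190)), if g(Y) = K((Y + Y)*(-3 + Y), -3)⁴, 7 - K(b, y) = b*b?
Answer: 342294/837003439676773338582250263284919300535 ≈ 4.0895e-34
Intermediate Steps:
K(b, y) = 7 - b² (K(b, y) = 7 - b*b = 7 - b²)
g(Y) = (7 - 4*Y²*(-3 + Y)²)⁴ (g(Y) = (7 - ((Y + Y)*(-3 + Y))²)⁴ = (7 - ((2*Y)*(-3 + Y))²)⁴ = (7 - (2*Y*(-3 + Y))²)⁴ = (7 - 4*Y²*(-3 + Y)²)⁴)
(-59348 + 401642)/(141334 + g(-190)) = (-59348 + 401642)/(141334 + (-7 + 4*(-190)²*(-3 - 190)²)⁴) = 342294/(141334 + (-7 + 4*36100*(-193)²)⁴) = 342294/(141334 + (-7 + 4*36100*37249)⁴) = 342294/(141334 + (-7 + 5378755600)⁴) = 342294/(141334 + 5378755593⁴) = 342294/(141334 + 837003439676773338582250263284919159201) = 342294/837003439676773338582250263284919300535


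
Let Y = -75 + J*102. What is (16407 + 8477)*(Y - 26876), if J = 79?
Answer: -470133412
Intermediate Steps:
Y = 7983 (Y = -75 + 79*102 = -75 + 8058 = 7983)
(16407 + 8477)*(Y - 26876) = (16407 + 8477)*(7983 - 26876) = 24884*(-18893) = -470133412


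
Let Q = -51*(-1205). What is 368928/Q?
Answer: 122976/20485 ≈ 6.0032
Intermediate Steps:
Q = 61455
368928/Q = 368928/61455 = 368928*(1/61455) = 122976/20485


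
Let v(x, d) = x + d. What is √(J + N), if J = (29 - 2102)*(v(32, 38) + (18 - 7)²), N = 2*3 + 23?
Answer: I*√395914 ≈ 629.22*I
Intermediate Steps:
v(x, d) = d + x
N = 29 (N = 6 + 23 = 29)
J = -395943 (J = (29 - 2102)*((38 + 32) + (18 - 7)²) = -2073*(70 + 11²) = -2073*(70 + 121) = -2073*191 = -395943)
√(J + N) = √(-395943 + 29) = √(-395914) = I*√395914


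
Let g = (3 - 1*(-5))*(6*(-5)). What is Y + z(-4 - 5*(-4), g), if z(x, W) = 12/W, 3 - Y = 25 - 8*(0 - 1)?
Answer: -601/20 ≈ -30.050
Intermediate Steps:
Y = -30 (Y = 3 - (25 - 8*(0 - 1)) = 3 - (25 - 8*(-1)) = 3 - (25 - 1*(-8)) = 3 - (25 + 8) = 3 - 1*33 = 3 - 33 = -30)
g = -240 (g = (3 + 5)*(-30) = 8*(-30) = -240)
Y + z(-4 - 5*(-4), g) = -30 + 12/(-240) = -30 + 12*(-1/240) = -30 - 1/20 = -601/20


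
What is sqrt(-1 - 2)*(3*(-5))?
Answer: -15*I*sqrt(3) ≈ -25.981*I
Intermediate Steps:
sqrt(-1 - 2)*(3*(-5)) = sqrt(-3)*(-15) = (I*sqrt(3))*(-15) = -15*I*sqrt(3)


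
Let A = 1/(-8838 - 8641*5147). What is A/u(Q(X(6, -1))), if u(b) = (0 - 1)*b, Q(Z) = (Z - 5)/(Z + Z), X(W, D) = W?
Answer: 12/89964413 ≈ 1.3339e-7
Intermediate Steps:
Q(Z) = (-5 + Z)/(2*Z) (Q(Z) = (-5 + Z)/((2*Z)) = (-5 + Z)*(1/(2*Z)) = (-5 + Z)/(2*Z))
u(b) = -b
A = -1/89964413 (A = (1/5147)/(-17479) = -1/17479*1/5147 = -1/89964413 ≈ -1.1116e-8)
A/u(Q(X(6, -1))) = -(-12/(-5 + 6))/89964413 = -1/(89964413*((-1/(2*6)))) = -1/(89964413*((-1*1/12))) = -1/(89964413*(-1/12)) = -1/89964413*(-12) = 12/89964413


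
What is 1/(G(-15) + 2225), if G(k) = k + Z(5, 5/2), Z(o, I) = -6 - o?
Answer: 1/2199 ≈ 0.00045475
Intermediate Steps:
G(k) = -11 + k (G(k) = k + (-6 - 1*5) = k + (-6 - 5) = k - 11 = -11 + k)
1/(G(-15) + 2225) = 1/((-11 - 15) + 2225) = 1/(-26 + 2225) = 1/2199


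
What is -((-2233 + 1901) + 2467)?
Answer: -2135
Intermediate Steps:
-((-2233 + 1901) + 2467) = -(-332 + 2467) = -1*2135 = -2135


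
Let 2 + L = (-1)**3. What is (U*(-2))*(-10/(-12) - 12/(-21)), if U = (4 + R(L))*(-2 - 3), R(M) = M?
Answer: 295/21 ≈ 14.048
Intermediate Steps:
L = -3 (L = -2 + (-1)**3 = -2 - 1 = -3)
U = -5 (U = (4 - 3)*(-2 - 3) = 1*(-5) = -5)
(U*(-2))*(-10/(-12) - 12/(-21)) = (-5*(-2))*(-10/(-12) - 12/(-21)) = 10*(-10*(-1/12) - 12*(-1/21)) = 10*(5/6 + 4/7) = 10*(59/42) = 295/21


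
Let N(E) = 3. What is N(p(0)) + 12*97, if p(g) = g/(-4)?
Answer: 1167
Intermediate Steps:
p(g) = -g/4 (p(g) = g*(-1/4) = -g/4)
N(p(0)) + 12*97 = 3 + 12*97 = 3 + 1164 = 1167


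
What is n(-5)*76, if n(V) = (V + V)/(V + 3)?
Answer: 380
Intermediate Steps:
n(V) = 2*V/(3 + V) (n(V) = (2*V)/(3 + V) = 2*V/(3 + V))
n(-5)*76 = (2*(-5)/(3 - 5))*76 = (2*(-5)/(-2))*76 = (2*(-5)*(-1/2))*76 = 5*76 = 380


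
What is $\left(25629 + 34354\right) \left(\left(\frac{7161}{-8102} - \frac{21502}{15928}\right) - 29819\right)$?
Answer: $- \frac{5246317862275707}{2932924} \approx -1.7888 \cdot 10^{9}$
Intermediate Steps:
$\left(25629 + 34354\right) \left(\left(\frac{7161}{-8102} - \frac{21502}{15928}\right) - 29819\right) = 59983 \left(\left(7161 \left(- \frac{1}{8102}\right) - \frac{10751}{7964}\right) - 29819\right) = 59983 \left(\left(- \frac{7161}{8102} - \frac{10751}{7964}\right) - 29819\right) = 59983 \left(- \frac{72067403}{32262164} - 29819\right) = 59983 \left(- \frac{962097535719}{32262164}\right) = - \frac{5246317862275707}{2932924}$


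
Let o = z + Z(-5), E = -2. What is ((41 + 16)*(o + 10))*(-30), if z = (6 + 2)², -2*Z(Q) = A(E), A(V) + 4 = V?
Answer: -131670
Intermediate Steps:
A(V) = -4 + V
Z(Q) = 3 (Z(Q) = -(-4 - 2)/2 = -½*(-6) = 3)
z = 64 (z = 8² = 64)
o = 67 (o = 64 + 3 = 67)
((41 + 16)*(o + 10))*(-30) = ((41 + 16)*(67 + 10))*(-30) = (57*77)*(-30) = 4389*(-30) = -131670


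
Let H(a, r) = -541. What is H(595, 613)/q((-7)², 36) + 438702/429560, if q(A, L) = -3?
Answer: 116854033/644340 ≈ 181.35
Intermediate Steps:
H(595, 613)/q((-7)², 36) + 438702/429560 = -541/(-3) + 438702/429560 = -541*(-⅓) + 438702*(1/429560) = 541/3 + 219351/214780 = 116854033/644340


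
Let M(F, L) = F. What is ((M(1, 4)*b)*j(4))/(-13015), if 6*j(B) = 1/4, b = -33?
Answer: 11/104120 ≈ 0.00010565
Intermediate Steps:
j(B) = 1/24 (j(B) = (⅙)/4 = (⅙)*(¼) = 1/24)
((M(1, 4)*b)*j(4))/(-13015) = ((1*(-33))*(1/24))/(-13015) = -33*1/24*(-1/13015) = -11/8*(-1/13015) = 11/104120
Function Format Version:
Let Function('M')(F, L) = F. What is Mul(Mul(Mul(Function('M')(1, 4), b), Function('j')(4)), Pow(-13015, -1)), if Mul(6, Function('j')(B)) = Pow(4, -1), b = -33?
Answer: Rational(11, 104120) ≈ 0.00010565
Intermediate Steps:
Function('j')(B) = Rational(1, 24) (Function('j')(B) = Mul(Rational(1, 6), Pow(4, -1)) = Mul(Rational(1, 6), Rational(1, 4)) = Rational(1, 24))
Mul(Mul(Mul(Function('M')(1, 4), b), Function('j')(4)), Pow(-13015, -1)) = Mul(Mul(Mul(1, -33), Rational(1, 24)), Pow(-13015, -1)) = Mul(Mul(-33, Rational(1, 24)), Rational(-1, 13015)) = Mul(Rational(-11, 8), Rational(-1, 13015)) = Rational(11, 104120)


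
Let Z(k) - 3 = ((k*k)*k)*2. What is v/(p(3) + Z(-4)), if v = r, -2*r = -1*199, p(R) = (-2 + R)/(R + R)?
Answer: -597/749 ≈ -0.79706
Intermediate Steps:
Z(k) = 3 + 2*k³ (Z(k) = 3 + ((k*k)*k)*2 = 3 + (k²*k)*2 = 3 + k³*2 = 3 + 2*k³)
p(R) = (-2 + R)/(2*R) (p(R) = (-2 + R)/((2*R)) = (-2 + R)*(1/(2*R)) = (-2 + R)/(2*R))
r = 199/2 (r = -(-1)*199/2 = -½*(-199) = 199/2 ≈ 99.500)
v = 199/2 ≈ 99.500
v/(p(3) + Z(-4)) = (199/2)/((½)*(-2 + 3)/3 + (3 + 2*(-4)³)) = (199/2)/((½)*(⅓)*1 + (3 + 2*(-64))) = (199/2)/(⅙ + (3 - 128)) = (199/2)/(⅙ - 125) = (199/2)/(-749/6) = -6/749*199/2 = -597/749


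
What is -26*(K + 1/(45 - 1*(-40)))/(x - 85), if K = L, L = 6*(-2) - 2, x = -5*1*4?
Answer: -30914/8925 ≈ -3.4638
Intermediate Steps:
x = -20 (x = -5*4 = -20)
L = -14 (L = -12 - 2 = -14)
K = -14
-26*(K + 1/(45 - 1*(-40)))/(x - 85) = -26*(-14 + 1/(45 - 1*(-40)))/(-20 - 85) = -26*(-14 + 1/(45 + 40))/(-105) = -26*(-14 + 1/85)*(-1)/105 = -(-30914)*(-1)/(85*105) = -26*1189/8925 = -30914/8925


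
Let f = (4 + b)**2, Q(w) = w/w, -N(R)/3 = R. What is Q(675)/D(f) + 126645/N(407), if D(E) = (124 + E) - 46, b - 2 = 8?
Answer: -11566503/111518 ≈ -103.72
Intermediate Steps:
b = 10 (b = 2 + 8 = 10)
N(R) = -3*R
Q(w) = 1
f = 196 (f = (4 + 10)**2 = 14**2 = 196)
D(E) = 78 + E
Q(675)/D(f) + 126645/N(407) = 1/(78 + 196) + 126645/((-3*407)) = 1/274 + 126645/(-1221) = 1*(1/274) + 126645*(-1/1221) = 1/274 - 42215/407 = -11566503/111518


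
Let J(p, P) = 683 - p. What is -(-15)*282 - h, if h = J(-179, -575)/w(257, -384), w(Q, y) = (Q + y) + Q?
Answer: 274519/65 ≈ 4223.4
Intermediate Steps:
w(Q, y) = y + 2*Q
h = 431/65 (h = (683 - 1*(-179))/(-384 + 2*257) = (683 + 179)/(-384 + 514) = 862/130 = 862*(1/130) = 431/65 ≈ 6.6308)
-(-15)*282 - h = -(-15)*282 - 1*431/65 = -1*(-4230) - 431/65 = 4230 - 431/65 = 274519/65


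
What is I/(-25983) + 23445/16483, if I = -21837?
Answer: 323036902/142759263 ≈ 2.2628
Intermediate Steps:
I/(-25983) + 23445/16483 = -21837/(-25983) + 23445/16483 = -21837*(-1/25983) + 23445*(1/16483) = 7279/8661 + 23445/16483 = 323036902/142759263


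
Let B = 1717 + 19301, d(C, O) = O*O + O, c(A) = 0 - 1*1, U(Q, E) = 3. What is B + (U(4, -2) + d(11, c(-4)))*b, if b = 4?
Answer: 21030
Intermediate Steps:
c(A) = -1 (c(A) = 0 - 1 = -1)
d(C, O) = O + O² (d(C, O) = O² + O = O + O²)
B = 21018
B + (U(4, -2) + d(11, c(-4)))*b = 21018 + (3 - (1 - 1))*4 = 21018 + (3 - 1*0)*4 = 21018 + (3 + 0)*4 = 21018 + 3*4 = 21018 + 12 = 21030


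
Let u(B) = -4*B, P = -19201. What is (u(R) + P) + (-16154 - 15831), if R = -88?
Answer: -50834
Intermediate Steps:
(u(R) + P) + (-16154 - 15831) = (-4*(-88) - 19201) + (-16154 - 15831) = (352 - 19201) - 31985 = -18849 - 31985 = -50834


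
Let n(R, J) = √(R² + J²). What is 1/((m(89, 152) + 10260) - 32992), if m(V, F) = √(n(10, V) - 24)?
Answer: -1/(22732 - √(-24 + √8021)) ≈ -4.4007e-5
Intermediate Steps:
n(R, J) = √(J² + R²)
m(V, F) = √(-24 + √(100 + V²)) (m(V, F) = √(√(V² + 10²) - 24) = √(√(V² + 100) - 24) = √(√(100 + V²) - 24) = √(-24 + √(100 + V²)))
1/((m(89, 152) + 10260) - 32992) = 1/((√(-24 + √(100 + 89²)) + 10260) - 32992) = 1/((√(-24 + √(100 + 7921)) + 10260) - 32992) = 1/((√(-24 + √8021) + 10260) - 32992) = 1/((10260 + √(-24 + √8021)) - 32992) = 1/(-22732 + √(-24 + √8021))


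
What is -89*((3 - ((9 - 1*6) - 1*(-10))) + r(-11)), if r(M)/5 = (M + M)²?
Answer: -214490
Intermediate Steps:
r(M) = 20*M² (r(M) = 5*(M + M)² = 5*(2*M)² = 5*(4*M²) = 20*M²)
-89*((3 - ((9 - 1*6) - 1*(-10))) + r(-11)) = -89*((3 - ((9 - 1*6) - 1*(-10))) + 20*(-11)²) = -89*((3 - ((9 - 6) + 10)) + 20*121) = -89*((3 - (3 + 10)) + 2420) = -89*((3 - 1*13) + 2420) = -89*((3 - 13) + 2420) = -89*(-10 + 2420) = -89*2410 = -214490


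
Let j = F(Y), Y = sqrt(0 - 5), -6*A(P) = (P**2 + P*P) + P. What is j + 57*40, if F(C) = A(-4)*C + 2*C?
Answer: 2280 - 8*I*sqrt(5)/3 ≈ 2280.0 - 5.9628*I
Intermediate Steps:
A(P) = -P**2/3 - P/6 (A(P) = -((P**2 + P*P) + P)/6 = -((P**2 + P**2) + P)/6 = -(2*P**2 + P)/6 = -(P + 2*P**2)/6 = -P**2/3 - P/6)
Y = I*sqrt(5) (Y = sqrt(-5) = I*sqrt(5) ≈ 2.2361*I)
F(C) = -8*C/3 (F(C) = (-1/6*(-4)*(1 + 2*(-4)))*C + 2*C = (-1/6*(-4)*(1 - 8))*C + 2*C = (-1/6*(-4)*(-7))*C + 2*C = -14*C/3 + 2*C = -8*C/3)
j = -8*I*sqrt(5)/3 ≈ -5.9628*I
j + 57*40 = -8*I*sqrt(5)/3 + 57*40 = -8*I*sqrt(5)/3 + 2280 = 2280 - 8*I*sqrt(5)/3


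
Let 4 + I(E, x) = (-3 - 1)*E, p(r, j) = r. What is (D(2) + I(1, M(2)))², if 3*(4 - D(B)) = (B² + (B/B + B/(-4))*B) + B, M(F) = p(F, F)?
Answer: 361/9 ≈ 40.111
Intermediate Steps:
M(F) = F
D(B) = 4 - B/3 - B²/3 - B*(1 - B/4)/3 (D(B) = 4 - ((B² + (B/B + B/(-4))*B) + B)/3 = 4 - ((B² + (1 + B*(-¼))*B) + B)/3 = 4 - ((B² + (1 - B/4)*B) + B)/3 = 4 - ((B² + B*(1 - B/4)) + B)/3 = 4 - (B + B² + B*(1 - B/4))/3 = 4 + (-B/3 - B²/3 - B*(1 - B/4)/3) = 4 - B/3 - B²/3 - B*(1 - B/4)/3)
I(E, x) = -4 - 4*E (I(E, x) = -4 + (-3 - 1)*E = -4 - 4*E)
(D(2) + I(1, M(2)))² = ((4 - ⅔*2 - ¼*2²) + (-4 - 4*1))² = ((4 - 4/3 - ¼*4) + (-4 - 4))² = ((4 - 4/3 - 1) - 8)² = (5/3 - 8)² = (-19/3)² = 361/9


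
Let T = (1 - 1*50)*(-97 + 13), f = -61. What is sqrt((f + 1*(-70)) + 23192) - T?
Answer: -4116 + sqrt(23061) ≈ -3964.1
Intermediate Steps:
T = 4116 (T = (1 - 50)*(-84) = -49*(-84) = 4116)
sqrt((f + 1*(-70)) + 23192) - T = sqrt((-61 + 1*(-70)) + 23192) - 1*4116 = sqrt((-61 - 70) + 23192) - 4116 = sqrt(-131 + 23192) - 4116 = sqrt(23061) - 4116 = -4116 + sqrt(23061)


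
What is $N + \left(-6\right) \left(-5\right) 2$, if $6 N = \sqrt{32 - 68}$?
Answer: $60 + i \approx 60.0 + 1.0 i$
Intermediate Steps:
$N = i$ ($N = \frac{\sqrt{32 - 68}}{6} = \frac{\sqrt{-36}}{6} = \frac{6 i}{6} = i \approx 1.0 i$)
$N + \left(-6\right) \left(-5\right) 2 = i + \left(-6\right) \left(-5\right) 2 = i + 30 \cdot 2 = i + 60 = 60 + i$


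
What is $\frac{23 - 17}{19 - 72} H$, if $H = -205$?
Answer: $\frac{1230}{53} \approx 23.208$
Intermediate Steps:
$\frac{23 - 17}{19 - 72} H = \frac{23 - 17}{19 - 72} \left(-205\right) = \frac{6}{-53} \left(-205\right) = 6 \left(- \frac{1}{53}\right) \left(-205\right) = \left(- \frac{6}{53}\right) \left(-205\right) = \frac{1230}{53}$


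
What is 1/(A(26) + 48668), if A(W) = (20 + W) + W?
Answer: 1/48740 ≈ 2.0517e-5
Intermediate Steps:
A(W) = 20 + 2*W
1/(A(26) + 48668) = 1/((20 + 2*26) + 48668) = 1/((20 + 52) + 48668) = 1/(72 + 48668) = 1/48740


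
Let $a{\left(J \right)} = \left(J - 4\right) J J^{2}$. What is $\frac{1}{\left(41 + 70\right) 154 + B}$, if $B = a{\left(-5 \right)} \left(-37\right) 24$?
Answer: $- \frac{1}{981906} \approx -1.0184 \cdot 10^{-6}$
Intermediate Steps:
$a{\left(J \right)} = J^{3} \left(-4 + J\right)$ ($a{\left(J \right)} = \left(-4 + J\right) J J^{2} = J \left(-4 + J\right) J^{2} = J^{3} \left(-4 + J\right)$)
$B = -999000$ ($B = \left(-5\right)^{3} \left(-4 - 5\right) \left(-37\right) 24 = \left(-125\right) \left(-9\right) \left(-37\right) 24 = 1125 \left(-37\right) 24 = \left(-41625\right) 24 = -999000$)
$\frac{1}{\left(41 + 70\right) 154 + B} = \frac{1}{\left(41 + 70\right) 154 - 999000} = \frac{1}{111 \cdot 154 - 999000} = \frac{1}{17094 - 999000} = \frac{1}{-981906} = - \frac{1}{981906}$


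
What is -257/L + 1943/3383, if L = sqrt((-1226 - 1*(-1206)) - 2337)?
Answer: 1943/3383 + 257*I*sqrt(2357)/2357 ≈ 0.57434 + 5.2936*I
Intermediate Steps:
L = I*sqrt(2357) (L = sqrt((-1226 + 1206) - 2337) = sqrt(-20 - 2337) = sqrt(-2357) = I*sqrt(2357) ≈ 48.549*I)
-257/L + 1943/3383 = -257*(-I*sqrt(2357)/2357) + 1943/3383 = -(-257)*I*sqrt(2357)/2357 + 1943*(1/3383) = 257*I*sqrt(2357)/2357 + 1943/3383 = 1943/3383 + 257*I*sqrt(2357)/2357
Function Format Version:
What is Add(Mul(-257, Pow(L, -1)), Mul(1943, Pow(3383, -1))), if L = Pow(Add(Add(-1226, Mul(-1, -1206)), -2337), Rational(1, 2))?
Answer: Add(Rational(1943, 3383), Mul(Rational(257, 2357), I, Pow(2357, Rational(1, 2)))) ≈ Add(0.57434, Mul(5.2936, I))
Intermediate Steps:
L = Mul(I, Pow(2357, Rational(1, 2))) (L = Pow(Add(Add(-1226, 1206), -2337), Rational(1, 2)) = Pow(Add(-20, -2337), Rational(1, 2)) = Pow(-2357, Rational(1, 2)) = Mul(I, Pow(2357, Rational(1, 2))) ≈ Mul(48.549, I))
Add(Mul(-257, Pow(L, -1)), Mul(1943, Pow(3383, -1))) = Add(Mul(-257, Pow(Mul(I, Pow(2357, Rational(1, 2))), -1)), Mul(1943, Pow(3383, -1))) = Add(Mul(-257, Mul(Rational(-1, 2357), I, Pow(2357, Rational(1, 2)))), Mul(1943, Rational(1, 3383))) = Add(Mul(Rational(257, 2357), I, Pow(2357, Rational(1, 2))), Rational(1943, 3383)) = Add(Rational(1943, 3383), Mul(Rational(257, 2357), I, Pow(2357, Rational(1, 2))))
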